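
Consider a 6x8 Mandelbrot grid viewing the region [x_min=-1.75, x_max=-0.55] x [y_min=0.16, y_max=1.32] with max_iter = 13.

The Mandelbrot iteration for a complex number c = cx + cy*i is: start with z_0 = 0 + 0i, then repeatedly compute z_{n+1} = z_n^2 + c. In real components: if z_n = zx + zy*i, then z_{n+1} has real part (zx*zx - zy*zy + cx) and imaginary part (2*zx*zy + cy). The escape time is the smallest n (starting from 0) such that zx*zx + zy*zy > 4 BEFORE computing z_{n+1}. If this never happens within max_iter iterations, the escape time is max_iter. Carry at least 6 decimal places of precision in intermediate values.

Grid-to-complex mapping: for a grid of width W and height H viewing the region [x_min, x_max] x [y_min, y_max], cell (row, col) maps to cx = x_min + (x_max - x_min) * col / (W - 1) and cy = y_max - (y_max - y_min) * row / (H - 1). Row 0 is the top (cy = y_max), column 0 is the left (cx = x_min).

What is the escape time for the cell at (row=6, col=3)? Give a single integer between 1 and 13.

Answer: 13

Derivation:
z_0 = 0 + 0i, c = -1.0300 + 0.3257i
Iter 1: z = -1.0300 + 0.3257i, |z|^2 = 1.1670
Iter 2: z = -0.0752 + -0.3453i, |z|^2 = 0.1249
Iter 3: z = -1.1435 + 0.3776i, |z|^2 = 1.4503
Iter 4: z = 0.1351 + -0.5380i, |z|^2 = 0.3077
Iter 5: z = -1.3012 + 0.1804i, |z|^2 = 1.7256
Iter 6: z = 0.6305 + -0.1436i, |z|^2 = 0.4182
Iter 7: z = -0.6531 + 0.1446i, |z|^2 = 0.4475
Iter 8: z = -0.6244 + 0.1368i, |z|^2 = 0.4085
Iter 9: z = -0.6589 + 0.1548i, |z|^2 = 0.4581
Iter 10: z = -0.6198 + 0.1217i, |z|^2 = 0.3990
Iter 11: z = -0.6606 + 0.1749i, |z|^2 = 0.4670
Iter 12: z = -0.6242 + 0.0946i, |z|^2 = 0.3985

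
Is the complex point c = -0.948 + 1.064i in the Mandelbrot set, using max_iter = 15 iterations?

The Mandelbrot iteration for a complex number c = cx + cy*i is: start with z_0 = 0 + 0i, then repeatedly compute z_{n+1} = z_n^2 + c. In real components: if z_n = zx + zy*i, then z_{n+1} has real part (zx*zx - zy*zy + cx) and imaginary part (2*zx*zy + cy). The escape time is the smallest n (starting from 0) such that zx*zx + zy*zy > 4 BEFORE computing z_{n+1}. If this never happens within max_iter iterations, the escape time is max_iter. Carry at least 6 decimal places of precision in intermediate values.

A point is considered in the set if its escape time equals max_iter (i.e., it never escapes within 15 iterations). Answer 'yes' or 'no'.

Answer: no

Derivation:
z_0 = 0 + 0i, c = -0.9480 + 1.0640i
Iter 1: z = -0.9480 + 1.0640i, |z|^2 = 2.0308
Iter 2: z = -1.1814 + -0.9533i, |z|^2 = 2.3046
Iter 3: z = -0.4612 + 3.3165i, |z|^2 = 11.2122
Escaped at iteration 3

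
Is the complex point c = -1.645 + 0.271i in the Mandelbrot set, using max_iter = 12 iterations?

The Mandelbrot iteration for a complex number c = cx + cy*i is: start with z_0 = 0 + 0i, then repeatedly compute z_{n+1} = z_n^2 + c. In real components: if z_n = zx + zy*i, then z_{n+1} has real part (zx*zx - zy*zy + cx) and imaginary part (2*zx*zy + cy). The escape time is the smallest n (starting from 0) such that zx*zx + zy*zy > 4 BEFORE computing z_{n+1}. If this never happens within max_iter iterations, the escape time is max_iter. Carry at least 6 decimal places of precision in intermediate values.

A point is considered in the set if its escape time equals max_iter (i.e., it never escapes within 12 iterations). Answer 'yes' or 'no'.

z_0 = 0 + 0i, c = -1.6450 + 0.2710i
Iter 1: z = -1.6450 + 0.2710i, |z|^2 = 2.7795
Iter 2: z = 0.9876 + -0.6206i, |z|^2 = 1.3605
Iter 3: z = -1.0548 + -0.9548i, |z|^2 = 2.0242
Iter 4: z = -1.4440 + 2.2852i, |z|^2 = 7.3072
Escaped at iteration 4

Answer: no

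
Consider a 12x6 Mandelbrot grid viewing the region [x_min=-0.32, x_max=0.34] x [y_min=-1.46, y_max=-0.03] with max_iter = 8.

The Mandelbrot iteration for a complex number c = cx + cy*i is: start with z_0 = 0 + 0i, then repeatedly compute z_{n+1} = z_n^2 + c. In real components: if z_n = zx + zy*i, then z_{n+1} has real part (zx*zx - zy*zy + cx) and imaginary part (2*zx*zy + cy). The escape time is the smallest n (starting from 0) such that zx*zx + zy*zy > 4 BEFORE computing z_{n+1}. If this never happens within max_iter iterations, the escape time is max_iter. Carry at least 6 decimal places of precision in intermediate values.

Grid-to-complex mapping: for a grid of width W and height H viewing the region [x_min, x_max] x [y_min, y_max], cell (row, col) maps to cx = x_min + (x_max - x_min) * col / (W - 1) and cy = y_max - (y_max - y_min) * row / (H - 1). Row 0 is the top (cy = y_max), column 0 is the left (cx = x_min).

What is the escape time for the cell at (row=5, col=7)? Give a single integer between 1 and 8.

Answer: 2

Derivation:
z_0 = 0 + 0i, c = 0.1000 + -1.4600i
Iter 1: z = 0.1000 + -1.4600i, |z|^2 = 2.1416
Iter 2: z = -2.0216 + -1.7520i, |z|^2 = 7.1564
Escaped at iteration 2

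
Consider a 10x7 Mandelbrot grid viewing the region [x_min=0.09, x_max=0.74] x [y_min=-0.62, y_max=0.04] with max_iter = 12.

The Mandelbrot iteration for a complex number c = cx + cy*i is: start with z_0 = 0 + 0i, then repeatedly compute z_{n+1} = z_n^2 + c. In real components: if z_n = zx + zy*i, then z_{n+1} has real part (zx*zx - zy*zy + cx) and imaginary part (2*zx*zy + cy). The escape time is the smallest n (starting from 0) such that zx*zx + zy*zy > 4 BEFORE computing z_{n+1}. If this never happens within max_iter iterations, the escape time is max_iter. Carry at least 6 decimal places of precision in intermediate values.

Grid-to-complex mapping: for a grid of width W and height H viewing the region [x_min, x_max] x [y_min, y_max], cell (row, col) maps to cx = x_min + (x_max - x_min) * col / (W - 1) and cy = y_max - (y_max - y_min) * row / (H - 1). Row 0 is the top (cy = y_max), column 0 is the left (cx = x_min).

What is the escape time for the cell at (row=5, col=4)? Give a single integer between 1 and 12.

z_0 = 0 + 0i, c = 0.3789 + -0.5100i
Iter 1: z = 0.3789 + -0.5100i, |z|^2 = 0.4037
Iter 2: z = 0.2623 + -0.8965i, |z|^2 = 0.8725
Iter 3: z = -0.3559 + -0.9804i, |z|^2 = 1.0878
Iter 4: z = -0.4555 + 0.1879i, |z|^2 = 0.2428
Iter 5: z = 0.5511 + -0.6812i, |z|^2 = 0.7677
Iter 6: z = 0.2186 + -1.2608i, |z|^2 = 1.6374
Iter 7: z = -1.1630 + -1.0612i, |z|^2 = 2.4786
Iter 8: z = 0.6053 + 1.9582i, |z|^2 = 4.2011
Escaped at iteration 8

Answer: 8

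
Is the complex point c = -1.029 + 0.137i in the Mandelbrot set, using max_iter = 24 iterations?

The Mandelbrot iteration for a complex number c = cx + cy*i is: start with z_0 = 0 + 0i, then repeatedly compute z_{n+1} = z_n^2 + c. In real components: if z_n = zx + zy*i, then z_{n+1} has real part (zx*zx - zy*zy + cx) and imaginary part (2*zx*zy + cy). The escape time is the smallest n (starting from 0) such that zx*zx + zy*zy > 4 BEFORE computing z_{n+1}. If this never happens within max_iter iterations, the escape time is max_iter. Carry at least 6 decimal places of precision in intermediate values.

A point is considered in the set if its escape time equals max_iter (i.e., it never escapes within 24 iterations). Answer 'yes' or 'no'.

Answer: yes

Derivation:
z_0 = 0 + 0i, c = -1.0290 + 0.1370i
Iter 1: z = -1.0290 + 0.1370i, |z|^2 = 1.0776
Iter 2: z = 0.0111 + -0.1449i, |z|^2 = 0.0211
Iter 3: z = -1.0499 + 0.1338i, |z|^2 = 1.1202
Iter 4: z = 0.0554 + -0.1439i, |z|^2 = 0.0238
Iter 5: z = -1.0467 + 0.1211i, |z|^2 = 1.1101
Iter 6: z = 0.0518 + -0.1164i, |z|^2 = 0.0162
Iter 7: z = -1.0399 + 0.1249i, |z|^2 = 1.0969
Iter 8: z = 0.0367 + -0.1228i, |z|^2 = 0.0164
Iter 9: z = -1.0427 + 0.1280i, |z|^2 = 1.1037
Iter 10: z = 0.0419 + -0.1299i, |z|^2 = 0.0186
Iter 11: z = -1.0441 + 0.1261i, |z|^2 = 1.1061
Iter 12: z = 0.0453 + -0.1263i, |z|^2 = 0.0180
Iter 13: z = -1.0429 + 0.1256i, |z|^2 = 1.1034
Iter 14: z = 0.0429 + -0.1249i, |z|^2 = 0.0174
Iter 15: z = -1.0428 + 0.1263i, |z|^2 = 1.1033
Iter 16: z = 0.0424 + -0.1264i, |z|^2 = 0.0178
Iter 17: z = -1.0432 + 0.1263i, |z|^2 = 1.1042
Iter 18: z = 0.0433 + -0.1265i, |z|^2 = 0.0179
Iter 19: z = -1.0431 + 0.1261i, |z|^2 = 1.1040
Iter 20: z = 0.0432 + -0.1260i, |z|^2 = 0.0177
Iter 21: z = -1.0430 + 0.1261i, |z|^2 = 1.1038
Iter 22: z = 0.0430 + -0.1261i, |z|^2 = 0.0177
Iter 23: z = -1.0430 + 0.1262i, |z|^2 = 1.1039
Did not escape in 24 iterations → in set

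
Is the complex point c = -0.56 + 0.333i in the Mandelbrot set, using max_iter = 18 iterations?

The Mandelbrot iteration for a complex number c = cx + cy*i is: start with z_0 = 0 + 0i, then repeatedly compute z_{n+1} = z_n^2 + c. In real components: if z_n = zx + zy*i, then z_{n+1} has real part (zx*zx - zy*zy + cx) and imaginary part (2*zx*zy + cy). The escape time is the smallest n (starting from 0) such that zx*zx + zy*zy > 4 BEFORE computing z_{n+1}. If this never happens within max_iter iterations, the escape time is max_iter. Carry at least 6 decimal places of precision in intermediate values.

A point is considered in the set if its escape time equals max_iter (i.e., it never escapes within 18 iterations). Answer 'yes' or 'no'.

Answer: yes

Derivation:
z_0 = 0 + 0i, c = -0.5600 + 0.3330i
Iter 1: z = -0.5600 + 0.3330i, |z|^2 = 0.4245
Iter 2: z = -0.3573 + -0.0400i, |z|^2 = 0.1293
Iter 3: z = -0.4339 + 0.3616i, |z|^2 = 0.3190
Iter 4: z = -0.5024 + 0.0192i, |z|^2 = 0.2528
Iter 5: z = -0.3079 + 0.3137i, |z|^2 = 0.1932
Iter 6: z = -0.5636 + 0.1398i, |z|^2 = 0.3372
Iter 7: z = -0.2619 + 0.1754i, |z|^2 = 0.0994
Iter 8: z = -0.5222 + 0.2411i, |z|^2 = 0.3308
Iter 9: z = -0.3455 + 0.0812i, |z|^2 = 0.1259
Iter 10: z = -0.4472 + 0.2769i, |z|^2 = 0.2767
Iter 11: z = -0.4366 + 0.0853i, |z|^2 = 0.1979
Iter 12: z = -0.3766 + 0.2585i, |z|^2 = 0.2087
Iter 13: z = -0.4850 + 0.1383i, |z|^2 = 0.2543
Iter 14: z = -0.3439 + 0.1989i, |z|^2 = 0.1578
Iter 15: z = -0.4813 + 0.1962i, |z|^2 = 0.2701
Iter 16: z = -0.3669 + 0.1441i, |z|^2 = 0.1554
Iter 17: z = -0.4462 + 0.2272i, |z|^2 = 0.2507
Did not escape in 18 iterations → in set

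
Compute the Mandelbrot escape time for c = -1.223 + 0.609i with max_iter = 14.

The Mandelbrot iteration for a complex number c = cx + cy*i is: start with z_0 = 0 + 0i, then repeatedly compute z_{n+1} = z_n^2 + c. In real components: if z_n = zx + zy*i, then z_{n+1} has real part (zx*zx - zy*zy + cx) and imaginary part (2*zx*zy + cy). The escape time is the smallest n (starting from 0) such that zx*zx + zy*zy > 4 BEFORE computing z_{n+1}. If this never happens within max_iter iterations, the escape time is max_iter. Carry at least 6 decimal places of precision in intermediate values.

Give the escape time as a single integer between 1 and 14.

Answer: 3

Derivation:
z_0 = 0 + 0i, c = -1.2230 + 0.6090i
Iter 1: z = -1.2230 + 0.6090i, |z|^2 = 1.8666
Iter 2: z = -0.0982 + -0.8806i, |z|^2 = 0.7851
Iter 3: z = -1.9888 + 0.7819i, |z|^2 = 4.5668
Escaped at iteration 3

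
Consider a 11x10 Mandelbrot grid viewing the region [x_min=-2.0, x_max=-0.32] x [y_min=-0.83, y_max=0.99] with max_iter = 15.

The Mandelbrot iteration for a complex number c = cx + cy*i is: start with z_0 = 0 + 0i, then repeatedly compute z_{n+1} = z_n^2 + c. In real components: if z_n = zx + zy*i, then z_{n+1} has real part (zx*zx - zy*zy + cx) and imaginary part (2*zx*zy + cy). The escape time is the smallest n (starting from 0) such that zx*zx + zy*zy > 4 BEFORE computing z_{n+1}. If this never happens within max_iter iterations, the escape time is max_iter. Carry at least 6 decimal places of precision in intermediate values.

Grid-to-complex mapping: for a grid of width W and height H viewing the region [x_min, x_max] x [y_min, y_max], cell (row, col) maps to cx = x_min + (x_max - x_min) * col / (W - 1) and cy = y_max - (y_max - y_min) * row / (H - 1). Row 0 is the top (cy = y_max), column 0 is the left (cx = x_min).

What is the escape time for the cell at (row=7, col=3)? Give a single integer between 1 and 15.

z_0 = 0 + 0i, c = -1.4960 + -0.4256i
Iter 1: z = -1.4960 + -0.4256i, |z|^2 = 2.4191
Iter 2: z = 0.5609 + 0.8477i, |z|^2 = 1.0332
Iter 3: z = -1.9000 + 0.5254i, |z|^2 = 3.8860
Iter 4: z = 1.8378 + -2.4222i, |z|^2 = 9.2446
Escaped at iteration 4

Answer: 4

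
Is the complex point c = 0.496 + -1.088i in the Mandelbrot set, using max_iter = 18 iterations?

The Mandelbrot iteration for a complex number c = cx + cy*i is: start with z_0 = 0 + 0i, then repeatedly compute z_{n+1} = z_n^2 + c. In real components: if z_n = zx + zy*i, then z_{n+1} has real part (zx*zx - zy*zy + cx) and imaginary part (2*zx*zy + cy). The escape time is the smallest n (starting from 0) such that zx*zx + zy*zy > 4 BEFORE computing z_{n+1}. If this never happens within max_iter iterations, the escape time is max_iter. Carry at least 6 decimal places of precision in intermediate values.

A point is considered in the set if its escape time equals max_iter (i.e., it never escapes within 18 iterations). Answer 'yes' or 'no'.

z_0 = 0 + 0i, c = 0.4960 + -1.0880i
Iter 1: z = 0.4960 + -1.0880i, |z|^2 = 1.4298
Iter 2: z = -0.4417 + -2.1673i, |z|^2 = 4.8923
Escaped at iteration 2

Answer: no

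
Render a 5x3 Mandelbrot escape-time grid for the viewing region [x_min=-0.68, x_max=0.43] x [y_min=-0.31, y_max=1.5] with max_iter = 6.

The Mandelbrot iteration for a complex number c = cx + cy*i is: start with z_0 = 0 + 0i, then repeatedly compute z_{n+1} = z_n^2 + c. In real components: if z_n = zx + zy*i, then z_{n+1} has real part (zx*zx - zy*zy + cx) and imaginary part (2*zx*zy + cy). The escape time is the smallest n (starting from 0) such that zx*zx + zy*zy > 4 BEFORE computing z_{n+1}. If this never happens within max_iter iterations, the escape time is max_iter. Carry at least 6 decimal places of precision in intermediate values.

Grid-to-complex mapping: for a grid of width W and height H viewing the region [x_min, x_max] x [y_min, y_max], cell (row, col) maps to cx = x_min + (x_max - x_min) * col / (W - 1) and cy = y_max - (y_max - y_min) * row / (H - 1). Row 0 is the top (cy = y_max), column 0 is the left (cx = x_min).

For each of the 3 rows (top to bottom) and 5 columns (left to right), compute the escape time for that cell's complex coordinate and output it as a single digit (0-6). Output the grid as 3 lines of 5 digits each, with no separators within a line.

(row=0, col=0): c = -0.6800 + 1.5000i → escape time 2
(row=0, col=1): c = -0.4025 + 1.5000i → escape time 2
(row=0, col=2): c = -0.1250 + 1.5000i → escape time 2
(row=0, col=3): c = 0.1525 + 1.5000i → escape time 2
(row=0, col=4): c = 0.4300 + 1.5000i → escape time 2
(row=1, col=0): c = -0.6800 + 0.5950i → escape time 6
(row=1, col=1): c = -0.4025 + 0.5950i → escape time 6
(row=1, col=2): c = -0.1250 + 0.5950i → escape time 6
(row=1, col=3): c = 0.1525 + 0.5950i → escape time 6
(row=1, col=4): c = 0.4300 + 0.5950i → escape time 6
(row=2, col=0): c = -0.6800 + -0.3100i → escape time 6
(row=2, col=1): c = -0.4025 + -0.3100i → escape time 6
(row=2, col=2): c = -0.1250 + -0.3100i → escape time 6
(row=2, col=3): c = 0.1525 + -0.3100i → escape time 6
(row=2, col=4): c = 0.4300 + -0.3100i → escape time 6

Answer: 22222
66666
66666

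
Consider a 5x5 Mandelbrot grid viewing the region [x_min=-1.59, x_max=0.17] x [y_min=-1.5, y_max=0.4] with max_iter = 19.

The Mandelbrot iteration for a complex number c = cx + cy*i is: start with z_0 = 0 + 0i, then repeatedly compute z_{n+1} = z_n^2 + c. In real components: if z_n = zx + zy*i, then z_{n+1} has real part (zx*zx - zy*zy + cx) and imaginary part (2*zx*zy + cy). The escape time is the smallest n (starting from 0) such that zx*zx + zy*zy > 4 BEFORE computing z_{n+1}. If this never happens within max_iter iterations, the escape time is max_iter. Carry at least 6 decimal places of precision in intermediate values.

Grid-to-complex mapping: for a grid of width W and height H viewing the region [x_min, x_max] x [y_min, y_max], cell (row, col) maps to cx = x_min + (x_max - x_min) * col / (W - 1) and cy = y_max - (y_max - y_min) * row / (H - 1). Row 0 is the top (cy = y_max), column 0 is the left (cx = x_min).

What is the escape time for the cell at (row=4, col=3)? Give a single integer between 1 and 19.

Answer: 2

Derivation:
z_0 = 0 + 0i, c = -0.2700 + -1.5000i
Iter 1: z = -0.2700 + -1.5000i, |z|^2 = 2.3229
Iter 2: z = -2.4471 + -0.6900i, |z|^2 = 6.4644
Escaped at iteration 2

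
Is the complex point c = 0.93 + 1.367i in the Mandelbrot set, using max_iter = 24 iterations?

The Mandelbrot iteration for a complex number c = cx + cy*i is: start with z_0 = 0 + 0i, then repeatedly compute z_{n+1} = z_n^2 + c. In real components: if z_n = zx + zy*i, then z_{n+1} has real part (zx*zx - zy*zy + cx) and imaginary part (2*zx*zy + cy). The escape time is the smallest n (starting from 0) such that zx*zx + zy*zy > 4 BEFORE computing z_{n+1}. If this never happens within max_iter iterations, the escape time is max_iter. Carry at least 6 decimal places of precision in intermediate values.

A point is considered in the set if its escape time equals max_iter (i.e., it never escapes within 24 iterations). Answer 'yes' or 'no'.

Answer: no

Derivation:
z_0 = 0 + 0i, c = 0.9300 + 1.3670i
Iter 1: z = 0.9300 + 1.3670i, |z|^2 = 2.7336
Iter 2: z = -0.0738 + 3.9096i, |z|^2 = 15.2906
Escaped at iteration 2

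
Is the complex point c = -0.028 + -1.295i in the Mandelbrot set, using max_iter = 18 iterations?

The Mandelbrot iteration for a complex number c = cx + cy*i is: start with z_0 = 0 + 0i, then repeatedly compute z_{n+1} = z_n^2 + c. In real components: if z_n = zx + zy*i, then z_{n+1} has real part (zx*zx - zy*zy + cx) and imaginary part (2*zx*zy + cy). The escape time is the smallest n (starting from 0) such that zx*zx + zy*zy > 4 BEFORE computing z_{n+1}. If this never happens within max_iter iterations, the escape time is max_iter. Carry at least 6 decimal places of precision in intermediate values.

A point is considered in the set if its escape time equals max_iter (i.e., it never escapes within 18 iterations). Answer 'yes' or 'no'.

Answer: no

Derivation:
z_0 = 0 + 0i, c = -0.0280 + -1.2950i
Iter 1: z = -0.0280 + -1.2950i, |z|^2 = 1.6778
Iter 2: z = -1.7042 + -1.2225i, |z|^2 = 4.3989
Escaped at iteration 2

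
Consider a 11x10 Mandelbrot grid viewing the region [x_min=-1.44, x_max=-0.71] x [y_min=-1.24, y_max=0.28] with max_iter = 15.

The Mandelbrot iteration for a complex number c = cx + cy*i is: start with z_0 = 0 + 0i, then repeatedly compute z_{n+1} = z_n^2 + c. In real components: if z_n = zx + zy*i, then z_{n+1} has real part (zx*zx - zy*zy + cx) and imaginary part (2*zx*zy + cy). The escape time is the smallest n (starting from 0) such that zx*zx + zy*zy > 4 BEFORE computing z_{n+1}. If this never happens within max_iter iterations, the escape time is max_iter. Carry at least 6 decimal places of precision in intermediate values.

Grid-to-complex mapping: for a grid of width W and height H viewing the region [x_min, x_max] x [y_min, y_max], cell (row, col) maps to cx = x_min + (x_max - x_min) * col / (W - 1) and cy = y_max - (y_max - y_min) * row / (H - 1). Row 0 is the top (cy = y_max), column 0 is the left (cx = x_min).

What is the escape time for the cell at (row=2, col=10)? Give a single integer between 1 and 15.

Answer: 15

Derivation:
z_0 = 0 + 0i, c = -0.7100 + -0.0578i
Iter 1: z = -0.7100 + -0.0578i, |z|^2 = 0.5074
Iter 2: z = -0.2092 + 0.0243i, |z|^2 = 0.0444
Iter 3: z = -0.6668 + -0.0679i, |z|^2 = 0.4492
Iter 4: z = -0.2700 + 0.0328i, |z|^2 = 0.0740
Iter 5: z = -0.6382 + -0.0755i, |z|^2 = 0.4130
Iter 6: z = -0.3084 + 0.0386i, |z|^2 = 0.0966
Iter 7: z = -0.6164 + -0.0816i, |z|^2 = 0.3866
Iter 8: z = -0.3367 + 0.0428i, |z|^2 = 0.1152
Iter 9: z = -0.5984 + -0.0866i, |z|^2 = 0.3656
Iter 10: z = -0.3594 + 0.0459i, |z|^2 = 0.1313
Iter 11: z = -0.5830 + -0.0907i, |z|^2 = 0.3481
Iter 12: z = -0.3784 + 0.0480i, |z|^2 = 0.1455
Iter 13: z = -0.5691 + -0.0941i, |z|^2 = 0.3328
Iter 14: z = -0.3950 + 0.0494i, |z|^2 = 0.1584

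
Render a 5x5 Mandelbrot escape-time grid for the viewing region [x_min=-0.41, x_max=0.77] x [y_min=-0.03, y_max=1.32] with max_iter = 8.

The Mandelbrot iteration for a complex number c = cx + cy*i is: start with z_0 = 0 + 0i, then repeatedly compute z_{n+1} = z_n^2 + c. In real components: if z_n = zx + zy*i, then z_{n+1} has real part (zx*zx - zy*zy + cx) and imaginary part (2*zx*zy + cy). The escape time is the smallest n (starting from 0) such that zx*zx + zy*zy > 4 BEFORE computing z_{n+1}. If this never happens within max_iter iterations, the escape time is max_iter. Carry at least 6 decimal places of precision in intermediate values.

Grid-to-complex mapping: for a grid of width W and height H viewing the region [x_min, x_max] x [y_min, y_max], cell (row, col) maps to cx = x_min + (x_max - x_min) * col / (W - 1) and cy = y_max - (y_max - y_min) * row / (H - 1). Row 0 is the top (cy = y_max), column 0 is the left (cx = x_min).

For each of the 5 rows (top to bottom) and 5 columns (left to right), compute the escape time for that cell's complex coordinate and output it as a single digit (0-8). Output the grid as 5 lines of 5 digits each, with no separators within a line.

Answer: 32222
48432
88843
88863
88853

Derivation:
(row=0, col=0): c = -0.4100 + 1.3200i → escape time 3
(row=0, col=1): c = -0.1150 + 1.3200i → escape time 2
(row=0, col=2): c = 0.1800 + 1.3200i → escape time 2
(row=0, col=3): c = 0.4750 + 1.3200i → escape time 2
(row=0, col=4): c = 0.7700 + 1.3200i → escape time 2
(row=1, col=0): c = -0.4100 + 0.9825i → escape time 4
(row=1, col=1): c = -0.1150 + 0.9825i → escape time 8
(row=1, col=2): c = 0.1800 + 0.9825i → escape time 4
(row=1, col=3): c = 0.4750 + 0.9825i → escape time 3
(row=1, col=4): c = 0.7700 + 0.9825i → escape time 2
(row=2, col=0): c = -0.4100 + 0.6450i → escape time 8
(row=2, col=1): c = -0.1150 + 0.6450i → escape time 8
(row=2, col=2): c = 0.1800 + 0.6450i → escape time 8
(row=2, col=3): c = 0.4750 + 0.6450i → escape time 4
(row=2, col=4): c = 0.7700 + 0.6450i → escape time 3
(row=3, col=0): c = -0.4100 + 0.3075i → escape time 8
(row=3, col=1): c = -0.1150 + 0.3075i → escape time 8
(row=3, col=2): c = 0.1800 + 0.3075i → escape time 8
(row=3, col=3): c = 0.4750 + 0.3075i → escape time 6
(row=3, col=4): c = 0.7700 + 0.3075i → escape time 3
(row=4, col=0): c = -0.4100 + -0.0300i → escape time 8
(row=4, col=1): c = -0.1150 + -0.0300i → escape time 8
(row=4, col=2): c = 0.1800 + -0.0300i → escape time 8
(row=4, col=3): c = 0.4750 + -0.0300i → escape time 5
(row=4, col=4): c = 0.7700 + -0.0300i → escape time 3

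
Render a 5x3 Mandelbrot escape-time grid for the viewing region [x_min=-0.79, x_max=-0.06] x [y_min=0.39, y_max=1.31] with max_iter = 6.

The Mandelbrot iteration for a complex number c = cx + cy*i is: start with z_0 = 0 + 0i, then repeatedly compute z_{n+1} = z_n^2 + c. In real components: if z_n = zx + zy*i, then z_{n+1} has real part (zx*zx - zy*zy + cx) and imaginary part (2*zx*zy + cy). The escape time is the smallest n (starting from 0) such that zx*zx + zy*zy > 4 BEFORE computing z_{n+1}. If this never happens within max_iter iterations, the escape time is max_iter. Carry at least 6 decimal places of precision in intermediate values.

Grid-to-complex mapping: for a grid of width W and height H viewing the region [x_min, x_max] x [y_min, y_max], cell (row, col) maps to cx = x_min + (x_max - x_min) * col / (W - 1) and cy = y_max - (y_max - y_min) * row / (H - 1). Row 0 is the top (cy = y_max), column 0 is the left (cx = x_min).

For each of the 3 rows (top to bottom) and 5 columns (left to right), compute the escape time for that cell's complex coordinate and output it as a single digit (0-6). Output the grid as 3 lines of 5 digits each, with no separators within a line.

(row=0, col=0): c = -0.7900 + 1.3100i → escape time 2
(row=0, col=1): c = -0.6075 + 1.3100i → escape time 3
(row=0, col=2): c = -0.4250 + 1.3100i → escape time 3
(row=0, col=3): c = -0.2425 + 1.3100i → escape time 2
(row=0, col=4): c = -0.0600 + 1.3100i → escape time 2
(row=1, col=0): c = -0.7900 + 0.8500i → escape time 4
(row=1, col=1): c = -0.6075 + 0.8500i → escape time 4
(row=1, col=2): c = -0.4250 + 0.8500i → escape time 5
(row=1, col=3): c = -0.2425 + 0.8500i → escape time 6
(row=1, col=4): c = -0.0600 + 0.8500i → escape time 6
(row=2, col=0): c = -0.7900 + 0.3900i → escape time 6
(row=2, col=1): c = -0.6075 + 0.3900i → escape time 6
(row=2, col=2): c = -0.4250 + 0.3900i → escape time 6
(row=2, col=3): c = -0.2425 + 0.3900i → escape time 6
(row=2, col=4): c = -0.0600 + 0.3900i → escape time 6

Answer: 23322
44566
66666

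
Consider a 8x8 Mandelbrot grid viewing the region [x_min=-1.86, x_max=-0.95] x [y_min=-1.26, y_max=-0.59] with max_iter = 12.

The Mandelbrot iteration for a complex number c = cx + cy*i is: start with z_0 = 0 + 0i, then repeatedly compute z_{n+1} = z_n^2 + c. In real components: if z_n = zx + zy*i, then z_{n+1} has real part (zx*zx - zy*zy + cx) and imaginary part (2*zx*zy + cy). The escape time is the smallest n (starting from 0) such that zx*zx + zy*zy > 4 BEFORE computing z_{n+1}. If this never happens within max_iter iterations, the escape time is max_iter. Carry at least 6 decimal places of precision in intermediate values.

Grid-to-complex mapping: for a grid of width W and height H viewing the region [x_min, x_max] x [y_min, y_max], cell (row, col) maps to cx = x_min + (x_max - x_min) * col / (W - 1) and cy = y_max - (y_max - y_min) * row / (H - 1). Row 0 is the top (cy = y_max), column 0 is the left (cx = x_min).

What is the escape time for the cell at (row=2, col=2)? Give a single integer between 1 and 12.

Answer: 3

Derivation:
z_0 = 0 + 0i, c = -1.6000 + -0.7814i
Iter 1: z = -1.6000 + -0.7814i, |z|^2 = 3.1706
Iter 2: z = 0.3494 + 1.7191i, |z|^2 = 3.0775
Iter 3: z = -4.4334 + 0.4198i, |z|^2 = 19.8312
Escaped at iteration 3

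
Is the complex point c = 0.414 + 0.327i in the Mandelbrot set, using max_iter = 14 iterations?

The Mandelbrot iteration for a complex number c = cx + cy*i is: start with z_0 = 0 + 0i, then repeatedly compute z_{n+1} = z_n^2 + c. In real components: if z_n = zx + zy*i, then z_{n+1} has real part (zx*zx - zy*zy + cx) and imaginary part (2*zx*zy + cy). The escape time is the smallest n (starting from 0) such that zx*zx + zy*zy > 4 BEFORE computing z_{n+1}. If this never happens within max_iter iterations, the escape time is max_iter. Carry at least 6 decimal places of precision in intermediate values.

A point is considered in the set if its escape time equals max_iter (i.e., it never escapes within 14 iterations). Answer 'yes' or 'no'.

Answer: yes

Derivation:
z_0 = 0 + 0i, c = 0.4140 + 0.3270i
Iter 1: z = 0.4140 + 0.3270i, |z|^2 = 0.2783
Iter 2: z = 0.4785 + 0.5978i, |z|^2 = 0.5862
Iter 3: z = 0.2856 + 0.8990i, |z|^2 = 0.8898
Iter 4: z = -0.3126 + 0.8405i, |z|^2 = 0.8043
Iter 5: z = -0.1948 + -0.1986i, |z|^2 = 0.0774
Iter 6: z = 0.4125 + 0.4044i, |z|^2 = 0.3337
Iter 7: z = 0.4206 + 0.6606i, |z|^2 = 0.6133
Iter 8: z = 0.1546 + 0.8828i, |z|^2 = 0.8031
Iter 9: z = -0.3414 + 0.5999i, |z|^2 = 0.4764
Iter 10: z = 0.1707 + -0.0826i, |z|^2 = 0.0360
Iter 11: z = 0.4363 + 0.2988i, |z|^2 = 0.2797
Iter 12: z = 0.5151 + 0.5878i, |z|^2 = 0.6108
Iter 13: z = 0.3339 + 0.9325i, |z|^2 = 0.9810
Did not escape in 14 iterations → in set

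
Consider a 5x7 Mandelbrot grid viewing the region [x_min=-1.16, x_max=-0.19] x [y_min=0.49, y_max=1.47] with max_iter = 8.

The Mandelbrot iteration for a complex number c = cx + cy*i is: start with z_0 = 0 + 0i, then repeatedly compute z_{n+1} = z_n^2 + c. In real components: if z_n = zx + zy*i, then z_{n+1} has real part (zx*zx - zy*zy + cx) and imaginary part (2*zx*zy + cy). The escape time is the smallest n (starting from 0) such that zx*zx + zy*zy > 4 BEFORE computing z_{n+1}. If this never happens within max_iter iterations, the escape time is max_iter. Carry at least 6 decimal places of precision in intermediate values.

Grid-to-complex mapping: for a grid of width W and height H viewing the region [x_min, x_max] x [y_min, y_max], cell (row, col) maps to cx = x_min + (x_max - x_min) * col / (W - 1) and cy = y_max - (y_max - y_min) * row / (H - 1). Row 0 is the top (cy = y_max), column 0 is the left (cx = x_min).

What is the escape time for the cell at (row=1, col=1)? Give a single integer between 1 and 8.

z_0 = 0 + 0i, c = -0.9175 + 1.3067i
Iter 1: z = -0.9175 + 1.3067i, |z|^2 = 2.5492
Iter 2: z = -1.7831 + -1.0911i, |z|^2 = 4.3698
Escaped at iteration 2

Answer: 2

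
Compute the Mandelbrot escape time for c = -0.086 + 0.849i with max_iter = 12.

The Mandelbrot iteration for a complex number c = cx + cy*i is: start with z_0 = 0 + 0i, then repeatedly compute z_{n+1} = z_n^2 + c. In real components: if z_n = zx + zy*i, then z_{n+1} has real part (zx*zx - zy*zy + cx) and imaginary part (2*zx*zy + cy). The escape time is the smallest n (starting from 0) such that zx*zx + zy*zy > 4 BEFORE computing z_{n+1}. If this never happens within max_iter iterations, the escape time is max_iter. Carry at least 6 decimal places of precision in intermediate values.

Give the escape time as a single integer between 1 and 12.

Answer: 12

Derivation:
z_0 = 0 + 0i, c = -0.0860 + 0.8490i
Iter 1: z = -0.0860 + 0.8490i, |z|^2 = 0.7282
Iter 2: z = -0.7994 + 0.7030i, |z|^2 = 1.1332
Iter 3: z = 0.0589 + -0.2749i, |z|^2 = 0.0790
Iter 4: z = -0.1581 + 0.8166i, |z|^2 = 0.6919
Iter 5: z = -0.7279 + 0.5908i, |z|^2 = 0.8788
Iter 6: z = 0.0948 + -0.0110i, |z|^2 = 0.0091
Iter 7: z = -0.0771 + 0.8469i, |z|^2 = 0.7232
Iter 8: z = -0.7973 + 0.7184i, |z|^2 = 1.1517
Iter 9: z = 0.0337 + -0.2965i, |z|^2 = 0.0890
Iter 10: z = -0.1728 + 0.8290i, |z|^2 = 0.7171
Iter 11: z = -0.7434 + 0.5625i, |z|^2 = 0.8691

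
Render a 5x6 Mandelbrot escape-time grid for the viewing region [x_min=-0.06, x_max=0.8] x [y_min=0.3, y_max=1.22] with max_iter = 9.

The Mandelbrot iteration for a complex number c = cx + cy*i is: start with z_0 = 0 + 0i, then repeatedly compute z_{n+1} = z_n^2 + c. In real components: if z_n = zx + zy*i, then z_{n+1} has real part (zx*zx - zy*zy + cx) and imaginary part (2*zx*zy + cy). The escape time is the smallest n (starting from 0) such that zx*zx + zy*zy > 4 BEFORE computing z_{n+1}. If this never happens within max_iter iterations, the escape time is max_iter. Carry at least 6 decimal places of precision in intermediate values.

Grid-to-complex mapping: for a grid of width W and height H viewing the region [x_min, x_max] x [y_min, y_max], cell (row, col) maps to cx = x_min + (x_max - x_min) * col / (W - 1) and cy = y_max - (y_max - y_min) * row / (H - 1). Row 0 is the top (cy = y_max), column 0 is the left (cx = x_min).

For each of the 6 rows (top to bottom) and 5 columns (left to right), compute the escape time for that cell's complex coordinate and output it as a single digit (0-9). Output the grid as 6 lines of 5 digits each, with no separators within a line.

(row=0, col=0): c = -0.0600 + 1.2200i → escape time 3
(row=0, col=1): c = 0.1550 + 1.2200i → escape time 2
(row=0, col=2): c = 0.3700 + 1.2200i → escape time 2
(row=0, col=3): c = 0.5850 + 1.2200i → escape time 2
(row=0, col=4): c = 0.8000 + 1.2200i → escape time 2
(row=1, col=0): c = -0.0600 + 1.0360i → escape time 7
(row=1, col=1): c = 0.1550 + 1.0360i → escape time 4
(row=1, col=2): c = 0.3700 + 1.0360i → escape time 3
(row=1, col=3): c = 0.5850 + 1.0360i → escape time 2
(row=1, col=4): c = 0.8000 + 1.0360i → escape time 2
(row=2, col=0): c = -0.0600 + 0.8520i → escape time 9
(row=2, col=1): c = 0.1550 + 0.8520i → escape time 5
(row=2, col=2): c = 0.3700 + 0.8520i → escape time 4
(row=2, col=3): c = 0.5850 + 0.8520i → escape time 3
(row=2, col=4): c = 0.8000 + 0.8520i → escape time 2
(row=3, col=0): c = -0.0600 + 0.6680i → escape time 9
(row=3, col=1): c = 0.1550 + 0.6680i → escape time 9
(row=3, col=2): c = 0.3700 + 0.6680i → escape time 9
(row=3, col=3): c = 0.5850 + 0.6680i → escape time 3
(row=3, col=4): c = 0.8000 + 0.6680i → escape time 2
(row=4, col=0): c = -0.0600 + 0.4840i → escape time 9
(row=4, col=1): c = 0.1550 + 0.4840i → escape time 9
(row=4, col=2): c = 0.3700 + 0.4840i → escape time 9
(row=4, col=3): c = 0.5850 + 0.4840i → escape time 4
(row=4, col=4): c = 0.8000 + 0.4840i → escape time 3
(row=5, col=0): c = -0.0600 + 0.3000i → escape time 9
(row=5, col=1): c = 0.1550 + 0.3000i → escape time 9
(row=5, col=2): c = 0.3700 + 0.3000i → escape time 9
(row=5, col=3): c = 0.5850 + 0.3000i → escape time 4
(row=5, col=4): c = 0.8000 + 0.3000i → escape time 3

Answer: 32222
74322
95432
99932
99943
99943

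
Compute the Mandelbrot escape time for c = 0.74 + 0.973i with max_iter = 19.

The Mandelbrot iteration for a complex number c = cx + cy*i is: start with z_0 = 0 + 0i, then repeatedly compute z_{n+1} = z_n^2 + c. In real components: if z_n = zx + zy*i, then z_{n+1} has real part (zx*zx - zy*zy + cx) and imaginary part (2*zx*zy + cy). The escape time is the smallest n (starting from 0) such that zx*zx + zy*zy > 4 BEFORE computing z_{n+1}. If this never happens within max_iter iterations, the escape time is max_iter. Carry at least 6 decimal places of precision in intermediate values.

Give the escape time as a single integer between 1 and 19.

z_0 = 0 + 0i, c = 0.7400 + 0.9730i
Iter 1: z = 0.7400 + 0.9730i, |z|^2 = 1.4943
Iter 2: z = 0.3409 + 2.4130i, |z|^2 = 5.9390
Escaped at iteration 2

Answer: 2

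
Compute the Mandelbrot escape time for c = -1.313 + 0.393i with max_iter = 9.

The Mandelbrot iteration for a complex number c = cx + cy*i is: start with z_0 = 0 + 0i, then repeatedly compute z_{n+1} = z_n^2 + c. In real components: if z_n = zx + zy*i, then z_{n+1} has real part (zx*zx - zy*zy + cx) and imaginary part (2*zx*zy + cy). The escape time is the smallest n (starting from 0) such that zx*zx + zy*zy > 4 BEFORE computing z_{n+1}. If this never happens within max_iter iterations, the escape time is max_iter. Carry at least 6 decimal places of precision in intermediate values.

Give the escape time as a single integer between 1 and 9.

z_0 = 0 + 0i, c = -1.3130 + 0.3930i
Iter 1: z = -1.3130 + 0.3930i, |z|^2 = 1.8784
Iter 2: z = 0.2565 + -0.6390i, |z|^2 = 0.4741
Iter 3: z = -1.6555 + 0.0652i, |z|^2 = 2.7451
Iter 4: z = 1.4236 + 0.1773i, |z|^2 = 2.0580
Iter 5: z = 0.6821 + 0.8977i, |z|^2 = 1.2711
Iter 6: z = -1.6535 + 1.6177i, |z|^2 = 5.3509
Escaped at iteration 6

Answer: 6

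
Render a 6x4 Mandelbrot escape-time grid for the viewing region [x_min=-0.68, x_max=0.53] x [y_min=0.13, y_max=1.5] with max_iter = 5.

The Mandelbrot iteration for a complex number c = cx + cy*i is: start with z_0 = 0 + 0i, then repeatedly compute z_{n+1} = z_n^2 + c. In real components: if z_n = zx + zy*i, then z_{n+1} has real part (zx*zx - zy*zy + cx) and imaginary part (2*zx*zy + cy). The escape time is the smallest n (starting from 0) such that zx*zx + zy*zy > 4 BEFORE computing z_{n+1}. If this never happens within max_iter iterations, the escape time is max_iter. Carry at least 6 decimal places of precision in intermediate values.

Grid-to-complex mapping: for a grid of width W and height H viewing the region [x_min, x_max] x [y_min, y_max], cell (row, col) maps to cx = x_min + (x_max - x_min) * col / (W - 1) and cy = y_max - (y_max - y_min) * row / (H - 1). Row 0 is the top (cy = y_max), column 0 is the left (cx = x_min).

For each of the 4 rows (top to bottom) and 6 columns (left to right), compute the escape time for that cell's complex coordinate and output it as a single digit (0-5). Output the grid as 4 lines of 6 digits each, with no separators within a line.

(row=0, col=0): c = -0.6800 + 1.5000i → escape time 2
(row=0, col=1): c = -0.4380 + 1.5000i → escape time 2
(row=0, col=2): c = -0.1960 + 1.5000i → escape time 2
(row=0, col=3): c = 0.0460 + 1.5000i → escape time 2
(row=0, col=4): c = 0.2880 + 1.5000i → escape time 2
(row=0, col=5): c = 0.5300 + 1.5000i → escape time 2
(row=1, col=0): c = -0.6800 + 1.0433i → escape time 3
(row=1, col=1): c = -0.4380 + 1.0433i → escape time 4
(row=1, col=2): c = -0.1960 + 1.0433i → escape time 5
(row=1, col=3): c = 0.0460 + 1.0433i → escape time 4
(row=1, col=4): c = 0.2880 + 1.0433i → escape time 3
(row=1, col=5): c = 0.5300 + 1.0433i → escape time 2
(row=2, col=0): c = -0.6800 + 0.5867i → escape time 5
(row=2, col=1): c = -0.4380 + 0.5867i → escape time 5
(row=2, col=2): c = -0.1960 + 0.5867i → escape time 5
(row=2, col=3): c = 0.0460 + 0.5867i → escape time 5
(row=2, col=4): c = 0.2880 + 0.5867i → escape time 5
(row=2, col=5): c = 0.5300 + 0.5867i → escape time 4
(row=3, col=0): c = -0.6800 + 0.1300i → escape time 5
(row=3, col=1): c = -0.4380 + 0.1300i → escape time 5
(row=3, col=2): c = -0.1960 + 0.1300i → escape time 5
(row=3, col=3): c = 0.0460 + 0.1300i → escape time 5
(row=3, col=4): c = 0.2880 + 0.1300i → escape time 5
(row=3, col=5): c = 0.5300 + 0.1300i → escape time 5

Answer: 222222
345432
555554
555555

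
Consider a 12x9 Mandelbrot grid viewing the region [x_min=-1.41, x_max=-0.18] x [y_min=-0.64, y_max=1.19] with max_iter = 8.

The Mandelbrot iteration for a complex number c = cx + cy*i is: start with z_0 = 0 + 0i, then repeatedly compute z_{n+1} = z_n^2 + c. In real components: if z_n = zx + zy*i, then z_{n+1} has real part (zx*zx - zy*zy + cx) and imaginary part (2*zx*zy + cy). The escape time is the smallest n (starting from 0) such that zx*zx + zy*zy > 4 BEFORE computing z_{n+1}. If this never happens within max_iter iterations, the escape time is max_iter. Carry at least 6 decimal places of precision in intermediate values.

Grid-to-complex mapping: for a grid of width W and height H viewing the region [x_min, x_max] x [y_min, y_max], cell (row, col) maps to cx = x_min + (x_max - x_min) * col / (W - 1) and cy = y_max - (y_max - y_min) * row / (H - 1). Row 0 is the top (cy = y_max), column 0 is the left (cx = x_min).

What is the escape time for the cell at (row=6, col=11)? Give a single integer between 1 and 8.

z_0 = 0 + 0i, c = -0.1800 + -0.1825i
Iter 1: z = -0.1800 + -0.1825i, |z|^2 = 0.0657
Iter 2: z = -0.1809 + -0.1168i, |z|^2 = 0.0464
Iter 3: z = -0.1609 + -0.1402i, |z|^2 = 0.0456
Iter 4: z = -0.1738 + -0.1374i, |z|^2 = 0.0491
Iter 5: z = -0.1687 + -0.1348i, |z|^2 = 0.0466
Iter 6: z = -0.1697 + -0.1370i, |z|^2 = 0.0476
Iter 7: z = -0.1700 + -0.1360i, |z|^2 = 0.0474

Answer: 8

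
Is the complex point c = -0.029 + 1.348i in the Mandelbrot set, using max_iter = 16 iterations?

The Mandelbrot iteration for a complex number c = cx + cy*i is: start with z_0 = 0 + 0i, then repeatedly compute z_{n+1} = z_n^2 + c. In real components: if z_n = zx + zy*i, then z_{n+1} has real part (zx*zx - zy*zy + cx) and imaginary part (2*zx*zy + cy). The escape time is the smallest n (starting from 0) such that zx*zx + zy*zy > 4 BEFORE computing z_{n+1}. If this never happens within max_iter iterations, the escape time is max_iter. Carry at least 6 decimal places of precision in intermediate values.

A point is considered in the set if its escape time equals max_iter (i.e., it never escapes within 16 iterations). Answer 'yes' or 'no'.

Answer: no

Derivation:
z_0 = 0 + 0i, c = -0.0290 + 1.3480i
Iter 1: z = -0.0290 + 1.3480i, |z|^2 = 1.8179
Iter 2: z = -1.8453 + 1.2698i, |z|^2 = 5.0174
Escaped at iteration 2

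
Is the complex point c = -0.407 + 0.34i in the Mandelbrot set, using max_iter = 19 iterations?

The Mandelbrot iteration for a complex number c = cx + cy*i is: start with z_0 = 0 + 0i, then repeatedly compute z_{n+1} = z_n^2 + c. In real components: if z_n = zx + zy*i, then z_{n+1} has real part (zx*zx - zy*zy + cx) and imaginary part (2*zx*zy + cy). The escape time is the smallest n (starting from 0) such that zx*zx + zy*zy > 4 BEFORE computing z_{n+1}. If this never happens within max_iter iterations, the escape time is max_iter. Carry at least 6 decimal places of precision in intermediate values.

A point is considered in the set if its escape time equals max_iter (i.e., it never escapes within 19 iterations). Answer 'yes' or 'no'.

Answer: yes

Derivation:
z_0 = 0 + 0i, c = -0.4070 + 0.3400i
Iter 1: z = -0.4070 + 0.3400i, |z|^2 = 0.2812
Iter 2: z = -0.3570 + 0.0632i, |z|^2 = 0.1314
Iter 3: z = -0.2836 + 0.2949i, |z|^2 = 0.1674
Iter 4: z = -0.4135 + 0.1728i, |z|^2 = 0.2008
Iter 5: z = -0.2659 + 0.1971i, |z|^2 = 0.1095
Iter 6: z = -0.3752 + 0.2352i, |z|^2 = 0.1961
Iter 7: z = -0.3216 + 0.1635i, |z|^2 = 0.1301
Iter 8: z = -0.3303 + 0.2348i, |z|^2 = 0.1643
Iter 9: z = -0.3530 + 0.1848i, |z|^2 = 0.1588
Iter 10: z = -0.3165 + 0.2095i, |z|^2 = 0.1441
Iter 11: z = -0.3507 + 0.2074i, |z|^2 = 0.1660
Iter 12: z = -0.3270 + 0.1946i, |z|^2 = 0.1448
Iter 13: z = -0.3379 + 0.2128i, |z|^2 = 0.1594
Iter 14: z = -0.3381 + 0.1962i, |z|^2 = 0.1528
Iter 15: z = -0.3312 + 0.2073i, |z|^2 = 0.1527
Iter 16: z = -0.3403 + 0.2027i, |z|^2 = 0.1569
Iter 17: z = -0.3323 + 0.2021i, |z|^2 = 0.1512
Iter 18: z = -0.3374 + 0.2057i, |z|^2 = 0.1562
Did not escape in 19 iterations → in set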